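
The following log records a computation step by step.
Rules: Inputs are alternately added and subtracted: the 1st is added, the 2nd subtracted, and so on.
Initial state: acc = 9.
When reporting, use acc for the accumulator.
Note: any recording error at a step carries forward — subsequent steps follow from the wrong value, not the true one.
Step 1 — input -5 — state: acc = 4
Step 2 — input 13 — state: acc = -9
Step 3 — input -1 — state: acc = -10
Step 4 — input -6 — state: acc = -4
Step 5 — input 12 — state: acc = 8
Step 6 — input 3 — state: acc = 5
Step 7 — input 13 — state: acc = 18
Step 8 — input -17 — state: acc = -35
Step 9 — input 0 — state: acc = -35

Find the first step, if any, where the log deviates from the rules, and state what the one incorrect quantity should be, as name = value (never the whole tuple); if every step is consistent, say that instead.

step 8, acc = 35

step 1: acc = 9 + -5 = 4 -> exactly as logged
step 2: acc = 4 - 13 = -9 -> agrees with the log
step 3: acc = -9 + -1 = -10 -> in agreement
step 4: acc = -10 - -6 = -4 -> confirmed correct
step 5: acc = -4 + 12 = 8 -> matches
step 6: acc = 8 - 3 = 5 -> exactly as logged
step 7: acc = 5 + 13 = 18 -> exactly as logged
step 8: acc = 18 - -17 = 35 -> first mismatch against the log
Step 8 is the first one off; corrected, acc = 35.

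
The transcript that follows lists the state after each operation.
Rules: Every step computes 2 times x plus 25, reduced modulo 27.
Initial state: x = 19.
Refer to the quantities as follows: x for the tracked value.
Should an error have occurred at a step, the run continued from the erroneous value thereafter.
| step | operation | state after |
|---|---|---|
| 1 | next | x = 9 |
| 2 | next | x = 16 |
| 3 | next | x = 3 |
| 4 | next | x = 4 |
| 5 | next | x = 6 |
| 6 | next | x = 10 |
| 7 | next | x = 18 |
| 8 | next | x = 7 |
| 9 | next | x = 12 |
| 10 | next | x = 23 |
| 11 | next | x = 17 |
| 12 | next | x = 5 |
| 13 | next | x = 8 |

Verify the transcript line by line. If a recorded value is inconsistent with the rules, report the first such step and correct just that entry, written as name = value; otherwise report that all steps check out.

1. x = (2*19 + 25) mod 27 = 9 (confirmed correct)
2. x = (2*9 + 25) mod 27 = 16 (in agreement)
3. x = (2*16 + 25) mod 27 = 3 (exactly as logged)
4. x = (2*3 + 25) mod 27 = 4 (consistent with the transcript)
5. x = (2*4 + 25) mod 27 = 6 (same as recorded)
6. x = (2*6 + 25) mod 27 = 10 (consistent with the transcript)
7. x = (2*10 + 25) mod 27 = 18 (exactly as logged)
8. x = (2*18 + 25) mod 27 = 7 (matches)
9. x = (2*7 + 25) mod 27 = 12 (agrees with the transcript)
10. x = (2*12 + 25) mod 27 = 22 (first mismatch against the transcript)
That makes step 10 the first incorrect line — x = 22 is what it should show.

step 10, x = 22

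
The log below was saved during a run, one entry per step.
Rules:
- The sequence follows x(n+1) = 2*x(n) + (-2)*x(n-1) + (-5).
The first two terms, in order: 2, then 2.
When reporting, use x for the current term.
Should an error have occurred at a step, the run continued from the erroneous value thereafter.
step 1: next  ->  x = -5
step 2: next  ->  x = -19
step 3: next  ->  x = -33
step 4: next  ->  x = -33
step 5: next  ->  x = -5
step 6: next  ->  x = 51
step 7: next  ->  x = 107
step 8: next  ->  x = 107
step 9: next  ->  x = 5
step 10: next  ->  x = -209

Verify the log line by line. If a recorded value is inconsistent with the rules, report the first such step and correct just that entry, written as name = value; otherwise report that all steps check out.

Step 1: x = 2*(2) + (-2)*(2) + (-5) = -5 — no discrepancy.
Step 2: x = 2*(-5) + (-2)*(2) + (-5) = -19 — consistent with the log.
Step 3: x = 2*(-19) + (-2)*(-5) + (-5) = -33 — checks out.
Step 4: x = 2*(-33) + (-2)*(-19) + (-5) = -33 — checks out.
Step 5: x = 2*(-33) + (-2)*(-33) + (-5) = -5 — matches.
Step 6: x = 2*(-5) + (-2)*(-33) + (-5) = 51 — matches.
Step 7: x = 2*(51) + (-2)*(-5) + (-5) = 107 — verified.
Step 8: x = 2*(107) + (-2)*(51) + (-5) = 107 — exactly as logged.
Step 9: x = 2*(107) + (-2)*(107) + (-5) = -5 — a discrepancy with the log.
The earliest wrong entry is at step 9: it should read x = -5.

step 9, x = -5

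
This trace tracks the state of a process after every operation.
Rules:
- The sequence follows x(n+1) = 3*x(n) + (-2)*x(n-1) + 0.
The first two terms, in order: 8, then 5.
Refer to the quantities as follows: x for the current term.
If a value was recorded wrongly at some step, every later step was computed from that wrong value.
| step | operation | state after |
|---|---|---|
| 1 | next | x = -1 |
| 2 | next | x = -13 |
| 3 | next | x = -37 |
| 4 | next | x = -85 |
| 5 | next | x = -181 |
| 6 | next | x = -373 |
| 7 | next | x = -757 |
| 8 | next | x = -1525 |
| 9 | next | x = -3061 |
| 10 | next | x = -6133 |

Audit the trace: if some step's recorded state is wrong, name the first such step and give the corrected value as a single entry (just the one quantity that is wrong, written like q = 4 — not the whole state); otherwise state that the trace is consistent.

no error

Recomputing the run from the initial state:
step 1: x = -1
step 2: x = -13
step 3: x = -37
step 4: x = -85
step 5: x = -181
step 6: x = -373
step 7: x = -757
step 8: x = -1525
step 9: x = -3061
step 10: x = -6133
This matches the trace at every step.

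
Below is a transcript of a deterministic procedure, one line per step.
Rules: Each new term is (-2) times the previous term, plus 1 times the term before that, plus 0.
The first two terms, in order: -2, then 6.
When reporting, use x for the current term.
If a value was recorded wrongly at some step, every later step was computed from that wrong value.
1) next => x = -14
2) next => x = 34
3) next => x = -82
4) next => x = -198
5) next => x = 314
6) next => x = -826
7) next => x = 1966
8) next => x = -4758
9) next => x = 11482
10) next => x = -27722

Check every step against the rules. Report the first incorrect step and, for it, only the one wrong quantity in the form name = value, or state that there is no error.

Recomputing the run from the initial state:
step 1: x = -14
step 2: x = 34
step 3: x = -82
step 4: x = 198
step 5: x = -478
step 6: x = 1154
step 7: x = -2786
step 8: x = 6726
step 9: x = -16238
step 10: x = 39202
The first disagreement with the transcript is at step 4, where the value should be x = 198.

step 4, x = 198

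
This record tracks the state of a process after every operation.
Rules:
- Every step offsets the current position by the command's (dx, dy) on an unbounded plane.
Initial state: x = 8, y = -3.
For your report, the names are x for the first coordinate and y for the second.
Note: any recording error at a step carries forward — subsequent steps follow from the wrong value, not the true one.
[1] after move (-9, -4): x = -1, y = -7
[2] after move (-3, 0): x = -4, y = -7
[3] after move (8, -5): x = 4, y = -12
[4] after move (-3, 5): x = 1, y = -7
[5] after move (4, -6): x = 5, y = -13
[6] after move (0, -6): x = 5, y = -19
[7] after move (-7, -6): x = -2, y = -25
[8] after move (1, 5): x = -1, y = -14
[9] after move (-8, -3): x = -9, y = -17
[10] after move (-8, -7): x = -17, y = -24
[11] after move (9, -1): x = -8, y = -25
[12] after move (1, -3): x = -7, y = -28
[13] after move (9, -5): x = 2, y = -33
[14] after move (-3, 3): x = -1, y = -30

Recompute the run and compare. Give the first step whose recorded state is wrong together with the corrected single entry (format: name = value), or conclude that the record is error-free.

step 8, y = -20

1. x = 8 + (-9) = -1, y = -3 + (-4) = -7 (matches)
2. x = -1 + (-3) = -4, y = -7 + (0) = -7 (checks out)
3. x = -4 + (8) = 4, y = -7 + (-5) = -12 (checks out)
4. x = 4 + (-3) = 1, y = -12 + (5) = -7 (matches)
5. x = 1 + (4) = 5, y = -7 + (-6) = -13 (consistent with the record)
6. x = 5 + (0) = 5, y = -13 + (-6) = -19 (same as recorded)
7. x = 5 + (-7) = -2, y = -19 + (-6) = -25 (consistent with the record)
8. x = -2 + (1) = -1, y = -25 + (5) = -20 (the recorded entry deviates here)
First deviation found at step 8; the corrected entry is y = -20.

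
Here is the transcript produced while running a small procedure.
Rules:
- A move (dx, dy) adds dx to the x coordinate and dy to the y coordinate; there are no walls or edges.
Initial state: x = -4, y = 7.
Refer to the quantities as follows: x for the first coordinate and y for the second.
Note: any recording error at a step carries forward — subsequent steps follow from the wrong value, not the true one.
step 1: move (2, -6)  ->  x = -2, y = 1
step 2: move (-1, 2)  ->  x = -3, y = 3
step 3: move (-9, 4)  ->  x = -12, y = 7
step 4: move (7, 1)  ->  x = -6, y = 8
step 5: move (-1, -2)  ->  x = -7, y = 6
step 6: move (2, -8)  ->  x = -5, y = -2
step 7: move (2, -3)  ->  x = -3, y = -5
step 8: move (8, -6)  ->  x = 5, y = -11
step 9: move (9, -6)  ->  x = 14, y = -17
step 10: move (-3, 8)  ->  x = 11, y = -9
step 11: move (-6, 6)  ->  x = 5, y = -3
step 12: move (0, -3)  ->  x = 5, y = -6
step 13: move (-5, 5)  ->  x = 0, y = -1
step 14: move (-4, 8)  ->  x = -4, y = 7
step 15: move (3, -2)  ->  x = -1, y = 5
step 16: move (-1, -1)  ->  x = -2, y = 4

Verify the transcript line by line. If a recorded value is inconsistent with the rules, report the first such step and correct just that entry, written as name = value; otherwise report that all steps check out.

Recomputing the run from the initial state:
step 1: x = -2, y = 1
step 2: x = -3, y = 3
step 3: x = -12, y = 7
step 4: x = -5, y = 8
step 5: x = -6, y = 6
step 6: x = -4, y = -2
step 7: x = -2, y = -5
step 8: x = 6, y = -11
step 9: x = 15, y = -17
step 10: x = 12, y = -9
step 11: x = 6, y = -3
step 12: x = 6, y = -6
step 13: x = 1, y = -1
step 14: x = -3, y = 7
step 15: x = 0, y = 5
step 16: x = -1, y = 4
The first disagreement with the transcript is at step 4, where the value should be x = -5.

step 4, x = -5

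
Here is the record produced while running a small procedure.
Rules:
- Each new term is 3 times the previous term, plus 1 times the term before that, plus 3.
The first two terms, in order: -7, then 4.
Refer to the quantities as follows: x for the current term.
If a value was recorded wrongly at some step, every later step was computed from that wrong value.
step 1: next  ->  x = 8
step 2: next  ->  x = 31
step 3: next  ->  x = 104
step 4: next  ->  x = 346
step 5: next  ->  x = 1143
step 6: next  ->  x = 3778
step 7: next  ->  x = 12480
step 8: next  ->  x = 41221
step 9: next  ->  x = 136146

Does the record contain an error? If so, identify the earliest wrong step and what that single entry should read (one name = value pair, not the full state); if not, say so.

step 5, x = 1145

step 1: x = 3*(4) + (1)*(-7) + (3) = 8 -> in agreement
step 2: x = 3*(8) + (1)*(4) + (3) = 31 -> confirmed correct
step 3: x = 3*(31) + (1)*(8) + (3) = 104 -> consistent with the record
step 4: x = 3*(104) + (1)*(31) + (3) = 346 -> confirmed correct
step 5: x = 3*(346) + (1)*(104) + (3) = 1145 -> the record disagrees here
So the first discrepancy is step 5, where the right value is x = 1145.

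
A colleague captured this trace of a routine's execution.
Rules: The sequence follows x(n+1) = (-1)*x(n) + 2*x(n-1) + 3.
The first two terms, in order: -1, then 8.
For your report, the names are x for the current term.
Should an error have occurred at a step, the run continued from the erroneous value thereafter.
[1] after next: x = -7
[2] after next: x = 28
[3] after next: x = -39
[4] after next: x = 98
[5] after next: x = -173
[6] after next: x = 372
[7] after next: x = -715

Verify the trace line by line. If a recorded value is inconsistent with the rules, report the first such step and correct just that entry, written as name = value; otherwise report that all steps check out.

step 2, x = 26

Recomputing the run from the initial state:
step 1: x = -7
step 2: x = 26
step 3: x = -37
step 4: x = 92
step 5: x = -163
step 6: x = 350
step 7: x = -673
The first disagreement with the trace is at step 2, where the value should be x = 26.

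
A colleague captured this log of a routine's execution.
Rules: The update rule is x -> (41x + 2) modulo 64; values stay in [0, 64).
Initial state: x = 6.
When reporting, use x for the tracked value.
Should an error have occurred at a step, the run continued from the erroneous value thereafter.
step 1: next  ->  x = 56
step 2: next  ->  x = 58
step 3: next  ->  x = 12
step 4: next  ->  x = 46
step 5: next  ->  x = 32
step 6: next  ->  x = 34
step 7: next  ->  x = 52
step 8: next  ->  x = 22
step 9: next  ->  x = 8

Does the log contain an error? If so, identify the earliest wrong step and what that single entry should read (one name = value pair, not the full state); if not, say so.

1. x = (41*6 + 2) mod 64 = 56 (consistent with the log)
2. x = (41*56 + 2) mod 64 = 58 (agrees with the log)
3. x = (41*58 + 2) mod 64 = 12 (matches)
4. x = (41*12 + 2) mod 64 = 46 (agrees with the log)
5. x = (41*46 + 2) mod 64 = 32 (exactly as logged)
6. x = (41*32 + 2) mod 64 = 34 (consistent with the log)
7. x = (41*34 + 2) mod 64 = 52 (agrees with the log)
8. x = (41*52 + 2) mod 64 = 22 (matches)
9. x = (41*22 + 2) mod 64 = 8 (exactly as logged)
No step deviates from the rules.

no error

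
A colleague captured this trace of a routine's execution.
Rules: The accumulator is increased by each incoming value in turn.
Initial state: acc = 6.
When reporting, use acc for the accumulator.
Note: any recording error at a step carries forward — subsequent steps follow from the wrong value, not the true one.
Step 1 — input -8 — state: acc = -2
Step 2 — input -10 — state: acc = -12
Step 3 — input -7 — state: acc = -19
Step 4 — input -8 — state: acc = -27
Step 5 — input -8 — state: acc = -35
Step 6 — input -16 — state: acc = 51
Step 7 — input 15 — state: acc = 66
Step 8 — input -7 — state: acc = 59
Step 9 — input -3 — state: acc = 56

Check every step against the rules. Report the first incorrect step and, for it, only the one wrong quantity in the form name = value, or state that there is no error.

step 1: acc = 6 + -8 = -2 -> matches
step 2: acc = -2 + -10 = -12 -> checks out
step 3: acc = -12 + -7 = -19 -> consistent with the trace
step 4: acc = -19 + -8 = -27 -> exactly as logged
step 5: acc = -27 + -8 = -35 -> exactly as logged
step 6: acc = -35 + -16 = -51 -> not what was recorded
That makes step 6 the first incorrect line — acc = -51 is what it should show.

step 6, acc = -51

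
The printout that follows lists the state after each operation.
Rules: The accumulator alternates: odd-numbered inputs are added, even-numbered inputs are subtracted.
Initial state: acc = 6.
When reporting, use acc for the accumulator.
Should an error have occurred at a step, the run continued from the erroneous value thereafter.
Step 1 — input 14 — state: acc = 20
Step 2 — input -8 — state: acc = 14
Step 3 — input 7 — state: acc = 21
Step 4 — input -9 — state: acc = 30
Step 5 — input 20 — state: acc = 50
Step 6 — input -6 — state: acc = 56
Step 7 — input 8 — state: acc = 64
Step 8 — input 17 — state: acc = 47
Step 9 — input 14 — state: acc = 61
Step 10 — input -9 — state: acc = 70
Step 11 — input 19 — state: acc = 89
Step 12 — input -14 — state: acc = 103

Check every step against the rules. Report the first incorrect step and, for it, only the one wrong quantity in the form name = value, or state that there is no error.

1. acc = 6 + 14 = 20 (same as recorded)
2. acc = 20 - -8 = 28 (a discrepancy with the printout)
Step 2 is the first one off; corrected, acc = 28.

step 2, acc = 28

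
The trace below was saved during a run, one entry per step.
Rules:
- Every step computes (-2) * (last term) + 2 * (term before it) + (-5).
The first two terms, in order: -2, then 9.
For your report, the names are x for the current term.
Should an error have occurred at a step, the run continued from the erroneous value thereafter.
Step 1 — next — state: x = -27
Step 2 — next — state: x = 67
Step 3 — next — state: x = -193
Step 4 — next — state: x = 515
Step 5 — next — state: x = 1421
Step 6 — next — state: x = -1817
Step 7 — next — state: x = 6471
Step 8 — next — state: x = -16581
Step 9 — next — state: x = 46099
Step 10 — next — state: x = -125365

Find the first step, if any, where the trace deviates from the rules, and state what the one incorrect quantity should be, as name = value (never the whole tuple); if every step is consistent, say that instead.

step 5, x = -1421

Step 1: x = -2*(9) + (2)*(-2) + (-5) = -27 — agrees with the trace.
Step 2: x = -2*(-27) + (2)*(9) + (-5) = 67 — confirmed correct.
Step 3: x = -2*(67) + (2)*(-27) + (-5) = -193 — in agreement.
Step 4: x = -2*(-193) + (2)*(67) + (-5) = 515 — no discrepancy.
Step 5: x = -2*(515) + (2)*(-193) + (-5) = -1421 — not what was recorded.
Conclusion: step 5 carries the first error; the entry should be x = -1421.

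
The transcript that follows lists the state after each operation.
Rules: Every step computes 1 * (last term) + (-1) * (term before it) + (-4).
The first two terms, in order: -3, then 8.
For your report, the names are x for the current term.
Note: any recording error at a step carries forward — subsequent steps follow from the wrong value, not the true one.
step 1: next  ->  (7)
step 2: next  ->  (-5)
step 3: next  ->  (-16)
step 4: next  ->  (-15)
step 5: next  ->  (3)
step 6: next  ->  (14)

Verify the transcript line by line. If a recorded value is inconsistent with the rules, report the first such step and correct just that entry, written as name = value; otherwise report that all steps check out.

step 5, x = -3

1. x = 1*(8) + (-1)*(-3) + (-4) = 7 (in agreement)
2. x = 1*(7) + (-1)*(8) + (-4) = -5 (checks out)
3. x = 1*(-5) + (-1)*(7) + (-4) = -16 (matches)
4. x = 1*(-16) + (-1)*(-5) + (-4) = -15 (checks out)
5. x = 1*(-15) + (-1)*(-16) + (-4) = -3 (first mismatch against the transcript)
So the first discrepancy is step 5, where the right value is x = -3.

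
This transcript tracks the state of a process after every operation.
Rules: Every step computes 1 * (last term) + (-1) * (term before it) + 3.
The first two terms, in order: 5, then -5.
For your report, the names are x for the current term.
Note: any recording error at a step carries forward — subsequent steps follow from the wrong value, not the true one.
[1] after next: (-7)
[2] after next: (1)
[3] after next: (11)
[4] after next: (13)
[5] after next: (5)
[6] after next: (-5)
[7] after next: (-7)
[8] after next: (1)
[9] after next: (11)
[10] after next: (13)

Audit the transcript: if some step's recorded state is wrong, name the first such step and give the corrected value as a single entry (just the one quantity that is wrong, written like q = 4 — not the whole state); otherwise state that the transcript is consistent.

no error

Step 1: x = 1*(-5) + (-1)*(5) + (3) = -7 — checks out.
Step 2: x = 1*(-7) + (-1)*(-5) + (3) = 1 — no discrepancy.
Step 3: x = 1*(1) + (-1)*(-7) + (3) = 11 — matches.
Step 4: x = 1*(11) + (-1)*(1) + (3) = 13 — no discrepancy.
Step 5: x = 1*(13) + (-1)*(11) + (3) = 5 — no discrepancy.
Step 6: x = 1*(5) + (-1)*(13) + (3) = -5 — exactly as logged.
Step 7: x = 1*(-5) + (-1)*(5) + (3) = -7 — same as recorded.
Step 8: x = 1*(-7) + (-1)*(-5) + (3) = 1 — confirmed correct.
Step 9: x = 1*(1) + (-1)*(-7) + (3) = 11 — confirmed correct.
Step 10: x = 1*(11) + (-1)*(1) + (3) = 13 — matches.
The whole run recomputes cleanly — no discrepancies.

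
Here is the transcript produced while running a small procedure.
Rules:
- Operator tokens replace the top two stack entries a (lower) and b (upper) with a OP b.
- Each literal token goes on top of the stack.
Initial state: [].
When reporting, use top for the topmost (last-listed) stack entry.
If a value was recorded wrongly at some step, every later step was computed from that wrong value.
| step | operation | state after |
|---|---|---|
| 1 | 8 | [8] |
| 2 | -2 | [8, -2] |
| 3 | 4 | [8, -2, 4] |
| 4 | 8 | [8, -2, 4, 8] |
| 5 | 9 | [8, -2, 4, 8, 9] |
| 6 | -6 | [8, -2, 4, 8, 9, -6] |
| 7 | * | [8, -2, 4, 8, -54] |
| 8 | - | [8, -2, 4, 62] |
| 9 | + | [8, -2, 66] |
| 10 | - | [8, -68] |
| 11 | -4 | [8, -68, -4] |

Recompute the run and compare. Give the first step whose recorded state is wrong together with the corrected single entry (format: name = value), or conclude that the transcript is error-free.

no error

1. push 8: top = 8 (exactly as logged)
2. push -2: top = -2 (verified)
3. push 4: top = 4 (in agreement)
4. push 8: top = 8 (consistent with the transcript)
5. push 9: top = 9 (agrees with the transcript)
6. push -6: top = -6 (matches)
7. 9 * -6 = -54 (matches)
8. 8 - -54 = 62 (in agreement)
9. 4 + 62 = 66 (in agreement)
10. -2 - 66 = -68 (same as recorded)
11. push -4: top = -4 (no discrepancy)
The recomputation confirms every line.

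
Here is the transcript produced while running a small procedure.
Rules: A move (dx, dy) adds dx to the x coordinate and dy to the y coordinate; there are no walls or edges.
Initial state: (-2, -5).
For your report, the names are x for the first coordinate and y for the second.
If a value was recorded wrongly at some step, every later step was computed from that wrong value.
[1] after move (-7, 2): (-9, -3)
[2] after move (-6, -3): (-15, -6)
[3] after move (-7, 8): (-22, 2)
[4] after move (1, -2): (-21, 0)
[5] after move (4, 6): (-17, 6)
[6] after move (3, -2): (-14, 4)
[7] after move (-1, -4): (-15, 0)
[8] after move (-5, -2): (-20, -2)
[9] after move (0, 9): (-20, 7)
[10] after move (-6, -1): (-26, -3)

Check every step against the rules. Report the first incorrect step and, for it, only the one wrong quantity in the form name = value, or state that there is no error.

Recomputing the run from the initial state:
step 1: x = -9, y = -3
step 2: x = -15, y = -6
step 3: x = -22, y = 2
step 4: x = -21, y = 0
step 5: x = -17, y = 6
step 6: x = -14, y = 4
step 7: x = -15, y = 0
step 8: x = -20, y = -2
step 9: x = -20, y = 7
step 10: x = -26, y = 6
The first disagreement with the transcript is at step 10, where the value should be y = 6.

step 10, y = 6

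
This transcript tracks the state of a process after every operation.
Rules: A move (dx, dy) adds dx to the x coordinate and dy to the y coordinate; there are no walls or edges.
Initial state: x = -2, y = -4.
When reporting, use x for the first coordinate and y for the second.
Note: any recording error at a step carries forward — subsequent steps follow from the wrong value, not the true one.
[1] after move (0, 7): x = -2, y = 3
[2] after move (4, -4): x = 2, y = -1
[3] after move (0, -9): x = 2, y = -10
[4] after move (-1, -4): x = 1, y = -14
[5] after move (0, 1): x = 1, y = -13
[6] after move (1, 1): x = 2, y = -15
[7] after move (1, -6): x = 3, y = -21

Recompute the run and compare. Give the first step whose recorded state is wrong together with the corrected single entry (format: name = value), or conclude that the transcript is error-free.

step 1: x = -2 + (0) = -2, y = -4 + (7) = 3 -> verified
step 2: x = -2 + (4) = 2, y = 3 + (-4) = -1 -> confirmed correct
step 3: x = 2 + (0) = 2, y = -1 + (-9) = -10 -> matches
step 4: x = 2 + (-1) = 1, y = -10 + (-4) = -14 -> verified
step 5: x = 1 + (0) = 1, y = -14 + (1) = -13 -> verified
step 6: x = 1 + (1) = 2, y = -13 + (1) = -12 -> a discrepancy with the transcript
So the first discrepancy is step 6, where the right value is y = -12.

step 6, y = -12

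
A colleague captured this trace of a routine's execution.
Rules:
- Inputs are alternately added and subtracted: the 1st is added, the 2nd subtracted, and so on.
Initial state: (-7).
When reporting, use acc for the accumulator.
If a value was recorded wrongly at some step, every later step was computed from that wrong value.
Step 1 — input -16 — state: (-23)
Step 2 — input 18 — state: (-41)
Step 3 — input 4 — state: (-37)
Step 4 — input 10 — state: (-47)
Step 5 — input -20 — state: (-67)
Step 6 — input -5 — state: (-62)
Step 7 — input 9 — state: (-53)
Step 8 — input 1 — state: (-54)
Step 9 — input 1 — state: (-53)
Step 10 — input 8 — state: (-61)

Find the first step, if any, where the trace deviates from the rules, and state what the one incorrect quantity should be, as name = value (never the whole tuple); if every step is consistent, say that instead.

no error

step 1: acc = -7 + -16 = -23 -> confirmed correct
step 2: acc = -23 - 18 = -41 -> same as recorded
step 3: acc = -41 + 4 = -37 -> agrees with the trace
step 4: acc = -37 - 10 = -47 -> agrees with the trace
step 5: acc = -47 + -20 = -67 -> verified
step 6: acc = -67 - -5 = -62 -> verified
step 7: acc = -62 + 9 = -53 -> exactly as logged
step 8: acc = -53 - 1 = -54 -> no discrepancy
step 9: acc = -54 + 1 = -53 -> consistent with the trace
step 10: acc = -53 - 8 = -61 -> consistent with the trace
All steps check out; nothing to correct.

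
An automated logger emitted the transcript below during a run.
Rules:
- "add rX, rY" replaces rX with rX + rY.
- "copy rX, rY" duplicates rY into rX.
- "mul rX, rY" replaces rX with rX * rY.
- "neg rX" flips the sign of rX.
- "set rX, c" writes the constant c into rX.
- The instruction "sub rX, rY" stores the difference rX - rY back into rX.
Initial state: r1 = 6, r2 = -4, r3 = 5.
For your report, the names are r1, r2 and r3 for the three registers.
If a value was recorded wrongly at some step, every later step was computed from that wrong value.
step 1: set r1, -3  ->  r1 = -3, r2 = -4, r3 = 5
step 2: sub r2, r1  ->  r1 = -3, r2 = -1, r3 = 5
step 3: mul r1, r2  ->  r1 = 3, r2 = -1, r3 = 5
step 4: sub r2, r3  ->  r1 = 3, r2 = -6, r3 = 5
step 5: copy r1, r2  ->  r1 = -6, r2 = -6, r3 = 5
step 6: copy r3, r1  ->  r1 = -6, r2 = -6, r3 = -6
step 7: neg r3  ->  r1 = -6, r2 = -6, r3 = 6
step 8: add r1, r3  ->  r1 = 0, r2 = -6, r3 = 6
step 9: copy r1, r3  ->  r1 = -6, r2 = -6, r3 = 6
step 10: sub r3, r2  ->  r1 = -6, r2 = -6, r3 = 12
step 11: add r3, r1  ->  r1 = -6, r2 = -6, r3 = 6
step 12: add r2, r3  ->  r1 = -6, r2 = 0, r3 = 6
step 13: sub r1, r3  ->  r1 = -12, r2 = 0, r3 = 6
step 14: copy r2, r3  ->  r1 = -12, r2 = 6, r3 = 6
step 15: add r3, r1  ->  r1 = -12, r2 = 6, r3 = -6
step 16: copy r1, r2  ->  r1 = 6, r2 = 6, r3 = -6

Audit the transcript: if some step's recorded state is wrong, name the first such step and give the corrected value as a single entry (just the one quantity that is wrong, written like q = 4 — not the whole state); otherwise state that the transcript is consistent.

step 9, r1 = 6

step 1: r1 = -3 -> in agreement
step 2: r2 = -4 - -3 = -1 -> confirmed correct
step 3: r1 = -3 * -1 = 3 -> consistent with the transcript
step 4: r2 = -1 - 5 = -6 -> agrees with the transcript
step 5: r1 = -6 -> agrees with the transcript
step 6: r3 = -6 -> agrees with the transcript
step 7: r3 = -(-6) = 6 -> confirmed correct
step 8: r1 = -6 + 6 = 0 -> exactly as logged
step 9: r1 = 6 -> the recorded entry deviates here
Conclusion: step 9 carries the first error; the entry should be r1 = 6.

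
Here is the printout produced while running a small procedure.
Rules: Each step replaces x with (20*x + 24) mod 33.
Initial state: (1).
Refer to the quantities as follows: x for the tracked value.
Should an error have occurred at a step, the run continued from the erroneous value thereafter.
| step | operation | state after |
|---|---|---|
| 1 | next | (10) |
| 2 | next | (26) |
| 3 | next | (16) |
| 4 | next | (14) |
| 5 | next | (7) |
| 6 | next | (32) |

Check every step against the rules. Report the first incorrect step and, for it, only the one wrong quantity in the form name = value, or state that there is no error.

1. x = (20*1 + 24) mod 33 = 11 (not what was recorded)
So the first discrepancy is step 1, where the right value is x = 11.

step 1, x = 11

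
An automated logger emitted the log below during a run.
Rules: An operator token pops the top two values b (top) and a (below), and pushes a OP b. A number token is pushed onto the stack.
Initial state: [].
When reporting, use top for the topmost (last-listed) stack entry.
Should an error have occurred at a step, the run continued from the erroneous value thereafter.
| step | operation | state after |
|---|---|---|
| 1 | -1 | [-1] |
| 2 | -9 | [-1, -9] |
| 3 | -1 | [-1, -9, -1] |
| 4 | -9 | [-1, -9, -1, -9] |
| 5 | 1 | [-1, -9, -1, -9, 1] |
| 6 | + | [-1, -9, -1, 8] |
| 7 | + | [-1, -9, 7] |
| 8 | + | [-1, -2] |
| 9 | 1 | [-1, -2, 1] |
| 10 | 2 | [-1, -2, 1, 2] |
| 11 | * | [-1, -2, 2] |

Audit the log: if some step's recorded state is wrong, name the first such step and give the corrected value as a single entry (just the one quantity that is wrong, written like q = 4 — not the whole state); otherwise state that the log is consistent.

step 6, top = -8

Step 1: push -1: top = -1 — no discrepancy.
Step 2: push -9: top = -9 — checks out.
Step 3: push -1: top = -1 — verified.
Step 4: push -9: top = -9 — in agreement.
Step 5: push 1: top = 1 — matches.
Step 6: -9 + 1 = -8 — not what was recorded.
So the first discrepancy is step 6, where the right value is top = -8.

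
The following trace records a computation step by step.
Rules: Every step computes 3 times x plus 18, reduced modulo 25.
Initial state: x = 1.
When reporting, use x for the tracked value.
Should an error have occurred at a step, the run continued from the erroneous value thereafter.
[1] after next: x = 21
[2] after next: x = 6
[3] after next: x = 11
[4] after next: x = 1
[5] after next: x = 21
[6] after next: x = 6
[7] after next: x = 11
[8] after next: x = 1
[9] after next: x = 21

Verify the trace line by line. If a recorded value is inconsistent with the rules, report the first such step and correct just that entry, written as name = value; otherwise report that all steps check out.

Recomputing the run from the initial state:
step 1: x = 21
step 2: x = 6
step 3: x = 11
step 4: x = 1
step 5: x = 21
step 6: x = 6
step 7: x = 11
step 8: x = 1
step 9: x = 21
This matches the trace at every step.

no error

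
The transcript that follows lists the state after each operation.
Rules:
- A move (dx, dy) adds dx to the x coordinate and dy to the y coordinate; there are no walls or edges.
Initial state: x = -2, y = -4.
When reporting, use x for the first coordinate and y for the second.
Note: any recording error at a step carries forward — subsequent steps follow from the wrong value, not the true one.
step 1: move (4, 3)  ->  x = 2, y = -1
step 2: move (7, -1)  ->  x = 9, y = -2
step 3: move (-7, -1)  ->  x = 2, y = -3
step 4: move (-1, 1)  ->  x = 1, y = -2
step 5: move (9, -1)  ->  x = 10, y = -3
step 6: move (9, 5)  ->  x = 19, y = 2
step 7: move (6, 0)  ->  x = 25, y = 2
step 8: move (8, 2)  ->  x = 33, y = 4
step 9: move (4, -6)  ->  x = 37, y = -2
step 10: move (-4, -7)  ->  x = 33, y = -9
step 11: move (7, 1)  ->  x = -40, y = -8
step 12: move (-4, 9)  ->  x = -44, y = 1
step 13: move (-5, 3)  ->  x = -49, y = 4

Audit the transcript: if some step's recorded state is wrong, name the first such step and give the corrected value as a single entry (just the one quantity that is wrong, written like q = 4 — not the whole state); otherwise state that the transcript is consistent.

step 11, x = 40

step 1: x = -2 + (4) = 2, y = -4 + (3) = -1 -> consistent with the transcript
step 2: x = 2 + (7) = 9, y = -1 + (-1) = -2 -> no discrepancy
step 3: x = 9 + (-7) = 2, y = -2 + (-1) = -3 -> checks out
step 4: x = 2 + (-1) = 1, y = -3 + (1) = -2 -> agrees with the transcript
step 5: x = 1 + (9) = 10, y = -2 + (-1) = -3 -> checks out
step 6: x = 10 + (9) = 19, y = -3 + (5) = 2 -> confirmed correct
step 7: x = 19 + (6) = 25, y = 2 + (0) = 2 -> exactly as logged
step 8: x = 25 + (8) = 33, y = 2 + (2) = 4 -> matches
step 9: x = 33 + (4) = 37, y = 4 + (-6) = -2 -> verified
step 10: x = 37 + (-4) = 33, y = -2 + (-7) = -9 -> same as recorded
step 11: x = 33 + (7) = 40, y = -9 + (1) = -8 -> the entry is off here
The audit stops at step 11: the recorded entry is wrong and should be x = 40.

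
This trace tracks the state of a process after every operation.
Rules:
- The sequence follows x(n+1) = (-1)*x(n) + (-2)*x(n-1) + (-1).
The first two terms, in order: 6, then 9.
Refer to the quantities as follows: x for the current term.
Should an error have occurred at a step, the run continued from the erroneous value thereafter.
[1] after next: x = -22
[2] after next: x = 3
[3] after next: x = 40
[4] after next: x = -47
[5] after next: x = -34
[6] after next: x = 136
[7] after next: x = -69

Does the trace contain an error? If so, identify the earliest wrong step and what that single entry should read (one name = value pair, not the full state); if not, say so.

step 6, x = 127

Recomputing the run from the initial state:
step 1: x = -22
step 2: x = 3
step 3: x = 40
step 4: x = -47
step 5: x = -34
step 6: x = 127
step 7: x = -60
The first disagreement with the trace is at step 6, where the value should be x = 127.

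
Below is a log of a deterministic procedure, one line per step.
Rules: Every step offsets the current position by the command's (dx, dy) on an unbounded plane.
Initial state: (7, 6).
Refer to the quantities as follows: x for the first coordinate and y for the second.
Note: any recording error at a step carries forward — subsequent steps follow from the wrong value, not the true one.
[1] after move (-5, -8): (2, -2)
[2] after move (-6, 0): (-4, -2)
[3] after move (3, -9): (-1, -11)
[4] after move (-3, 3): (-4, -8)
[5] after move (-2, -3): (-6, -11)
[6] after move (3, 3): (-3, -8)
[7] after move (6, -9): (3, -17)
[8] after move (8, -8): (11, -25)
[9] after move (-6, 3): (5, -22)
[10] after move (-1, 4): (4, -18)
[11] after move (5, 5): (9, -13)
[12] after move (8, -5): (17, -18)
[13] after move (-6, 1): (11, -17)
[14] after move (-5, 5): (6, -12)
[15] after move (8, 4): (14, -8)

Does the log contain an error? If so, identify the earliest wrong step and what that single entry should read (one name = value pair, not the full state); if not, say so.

no error

1. x = 7 + (-5) = 2, y = 6 + (-8) = -2 (checks out)
2. x = 2 + (-6) = -4, y = -2 + (0) = -2 (matches)
3. x = -4 + (3) = -1, y = -2 + (-9) = -11 (verified)
4. x = -1 + (-3) = -4, y = -11 + (3) = -8 (exactly as logged)
5. x = -4 + (-2) = -6, y = -8 + (-3) = -11 (exactly as logged)
6. x = -6 + (3) = -3, y = -11 + (3) = -8 (confirmed correct)
7. x = -3 + (6) = 3, y = -8 + (-9) = -17 (same as recorded)
8. x = 3 + (8) = 11, y = -17 + (-8) = -25 (agrees with the log)
9. x = 11 + (-6) = 5, y = -25 + (3) = -22 (agrees with the log)
10. x = 5 + (-1) = 4, y = -22 + (4) = -18 (agrees with the log)
11. x = 4 + (5) = 9, y = -18 + (5) = -13 (no discrepancy)
12. x = 9 + (8) = 17, y = -13 + (-5) = -18 (matches)
13. x = 17 + (-6) = 11, y = -18 + (1) = -17 (confirmed correct)
14. x = 11 + (-5) = 6, y = -17 + (5) = -12 (confirmed correct)
15. x = 6 + (8) = 14, y = -12 + (4) = -8 (in agreement)
The whole run recomputes cleanly — no discrepancies.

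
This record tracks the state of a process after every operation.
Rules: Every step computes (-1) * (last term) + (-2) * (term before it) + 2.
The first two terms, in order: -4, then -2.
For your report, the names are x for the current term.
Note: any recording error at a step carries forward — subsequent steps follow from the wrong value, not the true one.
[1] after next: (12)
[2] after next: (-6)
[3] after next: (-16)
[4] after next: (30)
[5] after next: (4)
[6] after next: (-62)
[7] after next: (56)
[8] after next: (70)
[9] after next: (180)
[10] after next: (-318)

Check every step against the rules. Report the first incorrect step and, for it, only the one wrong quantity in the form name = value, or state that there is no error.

step 1: x = -1*(-2) + (-2)*(-4) + (2) = 12 -> consistent with the record
step 2: x = -1*(12) + (-2)*(-2) + (2) = -6 -> verified
step 3: x = -1*(-6) + (-2)*(12) + (2) = -16 -> same as recorded
step 4: x = -1*(-16) + (-2)*(-6) + (2) = 30 -> verified
step 5: x = -1*(30) + (-2)*(-16) + (2) = 4 -> checks out
step 6: x = -1*(4) + (-2)*(30) + (2) = -62 -> consistent with the record
step 7: x = -1*(-62) + (-2)*(4) + (2) = 56 -> matches
step 8: x = -1*(56) + (-2)*(-62) + (2) = 70 -> agrees with the record
step 9: x = -1*(70) + (-2)*(56) + (2) = -180 -> the recorded entry deviates here
Conclusion: step 9 carries the first error; the entry should be x = -180.

step 9, x = -180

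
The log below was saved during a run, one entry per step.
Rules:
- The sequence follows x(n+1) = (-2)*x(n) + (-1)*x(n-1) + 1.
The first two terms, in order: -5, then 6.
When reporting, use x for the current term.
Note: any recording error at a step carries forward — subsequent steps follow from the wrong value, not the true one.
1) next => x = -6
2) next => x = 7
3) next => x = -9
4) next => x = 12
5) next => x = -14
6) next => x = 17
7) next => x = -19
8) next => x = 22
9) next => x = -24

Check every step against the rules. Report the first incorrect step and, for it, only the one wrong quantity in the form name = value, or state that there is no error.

step 3, x = -7

Recomputing the run from the initial state:
step 1: x = -6
step 2: x = 7
step 3: x = -7
step 4: x = 8
step 5: x = -8
step 6: x = 9
step 7: x = -9
step 8: x = 10
step 9: x = -10
The first disagreement with the log is at step 3, where the value should be x = -7.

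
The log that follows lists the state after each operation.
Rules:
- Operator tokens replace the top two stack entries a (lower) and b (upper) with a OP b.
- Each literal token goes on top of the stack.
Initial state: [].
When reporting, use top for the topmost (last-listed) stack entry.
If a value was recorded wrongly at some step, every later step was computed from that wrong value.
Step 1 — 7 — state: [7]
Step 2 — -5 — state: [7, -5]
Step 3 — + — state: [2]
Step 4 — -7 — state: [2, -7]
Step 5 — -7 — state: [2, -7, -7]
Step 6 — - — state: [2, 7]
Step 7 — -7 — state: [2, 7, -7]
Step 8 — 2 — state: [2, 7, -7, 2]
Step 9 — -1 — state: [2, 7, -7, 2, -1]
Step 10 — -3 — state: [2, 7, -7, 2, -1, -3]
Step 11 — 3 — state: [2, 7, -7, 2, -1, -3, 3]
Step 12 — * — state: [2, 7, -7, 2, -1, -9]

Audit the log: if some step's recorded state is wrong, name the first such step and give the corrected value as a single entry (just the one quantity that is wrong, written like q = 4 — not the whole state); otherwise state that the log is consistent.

step 6, top = 0

step 1: push 7: top = 7 -> consistent with the log
step 2: push -5: top = -5 -> verified
step 3: 7 + -5 = 2 -> in agreement
step 4: push -7: top = -7 -> verified
step 5: push -7: top = -7 -> confirmed correct
step 6: -7 - -7 = 0 -> first mismatch against the log
The audit stops at step 6: the recorded entry is wrong and should be top = 0.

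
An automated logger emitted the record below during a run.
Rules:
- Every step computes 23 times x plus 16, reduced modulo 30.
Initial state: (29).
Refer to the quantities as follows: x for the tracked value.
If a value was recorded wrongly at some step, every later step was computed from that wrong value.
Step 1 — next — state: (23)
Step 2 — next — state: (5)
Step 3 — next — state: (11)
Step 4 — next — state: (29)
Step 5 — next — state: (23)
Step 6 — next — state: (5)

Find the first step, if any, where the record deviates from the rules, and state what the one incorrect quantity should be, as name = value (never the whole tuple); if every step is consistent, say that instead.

no error

Step 1: x = (23*29 + 16) mod 30 = 23 — consistent with the record.
Step 2: x = (23*23 + 16) mod 30 = 5 — verified.
Step 3: x = (23*5 + 16) mod 30 = 11 — checks out.
Step 4: x = (23*11 + 16) mod 30 = 29 — checks out.
Step 5: x = (23*29 + 16) mod 30 = 23 — verified.
Step 6: x = (23*23 + 16) mod 30 = 5 — same as recorded.
No step deviates from the rules.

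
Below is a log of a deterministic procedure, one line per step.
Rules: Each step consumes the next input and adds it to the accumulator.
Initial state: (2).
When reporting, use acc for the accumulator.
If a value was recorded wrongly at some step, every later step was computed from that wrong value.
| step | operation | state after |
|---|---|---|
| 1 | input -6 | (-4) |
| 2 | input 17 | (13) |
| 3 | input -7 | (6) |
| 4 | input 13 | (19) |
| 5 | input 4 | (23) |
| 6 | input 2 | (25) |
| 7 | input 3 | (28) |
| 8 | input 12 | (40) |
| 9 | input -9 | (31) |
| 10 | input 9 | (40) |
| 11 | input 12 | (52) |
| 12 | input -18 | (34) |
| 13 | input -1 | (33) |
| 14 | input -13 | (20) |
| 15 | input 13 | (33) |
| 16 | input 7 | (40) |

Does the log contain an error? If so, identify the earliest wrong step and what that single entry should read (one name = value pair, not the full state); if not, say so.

no error

1. acc = 2 + -6 = -4 (exactly as logged)
2. acc = -4 + 17 = 13 (consistent with the log)
3. acc = 13 + -7 = 6 (in agreement)
4. acc = 6 + 13 = 19 (agrees with the log)
5. acc = 19 + 4 = 23 (matches)
6. acc = 23 + 2 = 25 (verified)
7. acc = 25 + 3 = 28 (matches)
8. acc = 28 + 12 = 40 (agrees with the log)
9. acc = 40 + -9 = 31 (matches)
10. acc = 31 + 9 = 40 (verified)
11. acc = 40 + 12 = 52 (matches)
12. acc = 52 + -18 = 34 (matches)
13. acc = 34 + -1 = 33 (confirmed correct)
14. acc = 33 + -13 = 20 (matches)
15. acc = 20 + 13 = 33 (in agreement)
16. acc = 33 + 7 = 40 (same as recorded)
Each recorded entry agrees with the recomputation.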